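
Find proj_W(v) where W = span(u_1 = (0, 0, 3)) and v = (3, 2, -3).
proj_W(v) = (0, 0, -3)

Set up U = [u_1 | ... | u_1] ∈ R^(3×1). The projector onto W = col(U) is P = U (U^T U)^(-1) U^T.
Compute U^T U =
  [9],
and U^T v = (-9).
Solve U^T U · c = U^T v for the coefficients: c = (-1). The projection is proj_W(v) = U c.
Check: (v - proj_W(v)) · u_1 = 0  (should be 0).
Result: proj_W(v) = (0, 0, -3).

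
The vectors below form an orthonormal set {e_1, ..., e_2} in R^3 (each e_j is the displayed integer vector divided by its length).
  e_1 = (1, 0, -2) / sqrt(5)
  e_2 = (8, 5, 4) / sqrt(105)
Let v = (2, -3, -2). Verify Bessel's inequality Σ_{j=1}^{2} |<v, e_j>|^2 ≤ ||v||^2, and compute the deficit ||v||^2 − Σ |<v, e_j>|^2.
Σ |<v, e_j>|^2 = 23/3; ||v||^2 = 17; deficit = 28/3

Write each e_j = u_j / sqrt(<u_j, u_j>) where u_j is the displayed integer vector. Then <v, e_j> = <v, u_j> / sqrt(<u_j, u_j>), so |<v, e_j>|^2 = <v, u_j>^2 / <u_j, u_j>.
Coefficients: <v, e_1> = 6/sqrt(5), <v, e_2> = -7/sqrt(105).
Square and sum: Σ |<v, e_j>|^2 = 23/3.
Compute ||v||^2 = v·v = 17.
Deficit = 17 − 23/3 = 28/3 ≥ 0, confirming Bessel's inequality. (The deficit equals ||v − Σ <v,e_j> e_j||^2, the squared distance from v to span{e_j}.)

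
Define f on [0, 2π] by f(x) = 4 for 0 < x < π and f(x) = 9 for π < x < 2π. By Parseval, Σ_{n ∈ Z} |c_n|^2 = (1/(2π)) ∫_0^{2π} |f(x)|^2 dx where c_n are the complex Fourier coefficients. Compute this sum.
Σ |c_n|^2 = 97/2

Parseval equates the L^2 energy of f (normalised by 1/(2π)) with the ℓ^2 sum of its Fourier coefficients: (1/(2π)) ∫_0^{2π} |f|^2 = Σ |c_n|^2.
Compute the left side: (1/(2π)) [∫_0^π 4^2 dx + ∫_π^{2π} 9^2 dx] = (1/(2π)) · (16π + 81π) = (16 + 81)/2 = 97/2.
So Σ_{n ∈ Z} |c_n|^2 = 97/2.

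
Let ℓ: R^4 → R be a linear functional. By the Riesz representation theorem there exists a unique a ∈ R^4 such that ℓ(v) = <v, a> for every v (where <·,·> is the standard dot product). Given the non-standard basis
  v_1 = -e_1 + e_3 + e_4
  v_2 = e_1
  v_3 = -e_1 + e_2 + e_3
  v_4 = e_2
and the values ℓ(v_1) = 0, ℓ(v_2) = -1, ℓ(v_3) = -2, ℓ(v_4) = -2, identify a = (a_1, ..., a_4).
a = (-1, -2, -1, 0)

Write a = (a_1, ..., a_4) in the standard basis. For each basis vector v_i, ℓ(v_i) = <v_i, a> is a linear equation in the a_j's. Collect the n equations into a matrix system V a = ℓ, where row i of V is v_i (expressed in the standard basis). Since V is invertible (lower-triangular with 1s on the diagonal, up to permutation), solve by back-substitution:
  V =
[[-1, 0, 1, 1],
 [1, 0, 0, 0],
 [-1, 1, 1, 0],
 [0, 1, 0, 0]]
  V a = (0, -1, -2, -2)
Solving gives a = (-1, -2, -1, 0).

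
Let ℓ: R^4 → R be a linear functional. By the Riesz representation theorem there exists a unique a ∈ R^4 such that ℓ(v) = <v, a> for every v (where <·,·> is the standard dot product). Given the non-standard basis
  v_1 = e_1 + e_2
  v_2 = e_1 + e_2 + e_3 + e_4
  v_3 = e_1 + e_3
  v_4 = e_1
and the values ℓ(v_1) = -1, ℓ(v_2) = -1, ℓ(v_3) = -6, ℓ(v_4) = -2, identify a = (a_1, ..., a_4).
a = (-2, 1, -4, 4)

Write a = (a_1, ..., a_4) in the standard basis. For each basis vector v_i, ℓ(v_i) = <v_i, a> is a linear equation in the a_j's. Collect the n equations into a matrix system V a = ℓ, where row i of V is v_i (expressed in the standard basis). Since V is invertible (lower-triangular with 1s on the diagonal, up to permutation), solve by back-substitution:
  V =
[[1, 1, 0, 0],
 [1, 1, 1, 1],
 [1, 0, 1, 0],
 [1, 0, 0, 0]]
  V a = (-1, -1, -6, -2)
Solving gives a = (-2, 1, -4, 4).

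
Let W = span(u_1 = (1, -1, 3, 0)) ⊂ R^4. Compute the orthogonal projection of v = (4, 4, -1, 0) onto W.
proj_W(v) = (-3/11, 3/11, -9/11, 0)

Set up U = [u_1 | ... | u_1] ∈ R^(4×1). The projector onto W = col(U) is P = U (U^T U)^(-1) U^T.
Compute U^T U =
  [11],
and U^T v = (-3).
Solve U^T U · c = U^T v for the coefficients: c = (-3/11). The projection is proj_W(v) = U c.
Check: (v - proj_W(v)) · u_1 = 0  (should be 0).
Result: proj_W(v) = (-3/11, 3/11, -9/11, 0).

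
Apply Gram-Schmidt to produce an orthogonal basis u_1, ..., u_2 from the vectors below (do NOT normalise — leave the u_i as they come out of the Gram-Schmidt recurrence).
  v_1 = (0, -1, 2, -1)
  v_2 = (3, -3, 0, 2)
Orthogonal basis:
  u_1 = (0, -1, 2, -1)
  u_2 = (3, -17/6, -1/3, 13/6)

Apply the Gram-Schmidt recurrence
  u_1 = v_1
  u_i = v_i − Σ_{j<i} ((v_i · u_j) / (u_j · u_j)) · u_j.

Step by step this gives:
  u_1 = (0, -1, 2, -1)
  u_2 = (3, -17/6, -1/3, 13/6)

Orthogonality check:
  u_2 · u_1 = 0 (should be 0)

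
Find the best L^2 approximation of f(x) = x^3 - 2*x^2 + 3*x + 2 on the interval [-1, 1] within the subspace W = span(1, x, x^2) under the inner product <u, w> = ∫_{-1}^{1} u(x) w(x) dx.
g(x) = -2*x^2 + 18*x/5 + 2

The best approximation g ∈ W is the orthogonal projection of f onto W. Writing g = a_0 + a_1 x + a_2 x^2, the coefficients solve the normal equations G · a = b where
  G_{ij} = <φ_i, φ_j> and b_i = <f, φ_i>, with φ_0 = 1, φ_1 = x, φ_2 = x^2.
G =
  [2, 0, 2/3]
  [0, 2/3, 0]
  [2/3, 0, 2/5],
b = (8/3, 12/5, 8/15).
Solving gives a_0 = 2, a_1 = 18/5, a_2 = -2, so
  g(x) = -2*x^2 + 18*x/5 + 2.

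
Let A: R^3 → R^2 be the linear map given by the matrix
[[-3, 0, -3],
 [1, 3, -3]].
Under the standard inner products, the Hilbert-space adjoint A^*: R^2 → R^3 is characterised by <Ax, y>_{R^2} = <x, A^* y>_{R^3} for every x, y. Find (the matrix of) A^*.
A^* = A^T =
[[-3, 1],
 [0, 3],
 [-3, -3]]

For real matrices with standard dot products, the defining identity <Ax, y> = <x, A^* y> gives (Ax)^T y = x^T (A^*) y, i.e. x^T A^T y = x^T (A^*) y. Since this holds for all x, y, we must have A^* = A^T. Therefore
A^* =
[[-3, 1],
 [0, 3],
 [-3, -3]].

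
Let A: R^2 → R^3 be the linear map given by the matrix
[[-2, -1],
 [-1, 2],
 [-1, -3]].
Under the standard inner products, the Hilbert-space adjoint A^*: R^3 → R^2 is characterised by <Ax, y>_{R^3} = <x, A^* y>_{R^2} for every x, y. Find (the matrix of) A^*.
A^* = A^T =
[[-2, -1, -1],
 [-1, 2, -3]]

For real matrices with standard dot products, the defining identity <Ax, y> = <x, A^* y> gives (Ax)^T y = x^T (A^*) y, i.e. x^T A^T y = x^T (A^*) y. Since this holds for all x, y, we must have A^* = A^T. Therefore
A^* =
[[-2, -1, -1],
 [-1, 2, -3]].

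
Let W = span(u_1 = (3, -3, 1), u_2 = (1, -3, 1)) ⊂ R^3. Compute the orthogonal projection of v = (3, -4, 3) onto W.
proj_W(v) = (3, -9/2, 3/2)

Set up U = [u_1 | ... | u_2] ∈ R^(3×2). The projector onto W = col(U) is P = U (U^T U)^(-1) U^T.
Compute U^T U =
  [19, 13]
  [13, 11],
and U^T v = (24, 18).
Solve U^T U · c = U^T v for the coefficients: c = (3/4, 3/4). The projection is proj_W(v) = U c.
Check: (v - proj_W(v)) · u_1 = 0  (should be 0).
Check: (v - proj_W(v)) · u_2 = 0  (should be 0).
Result: proj_W(v) = (3, -9/2, 3/2).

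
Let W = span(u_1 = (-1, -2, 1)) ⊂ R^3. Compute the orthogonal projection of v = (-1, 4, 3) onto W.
proj_W(v) = (2/3, 4/3, -2/3)

Set up U = [u_1 | ... | u_1] ∈ R^(3×1). The projector onto W = col(U) is P = U (U^T U)^(-1) U^T.
Compute U^T U =
  [6],
and U^T v = (-4).
Solve U^T U · c = U^T v for the coefficients: c = (-2/3). The projection is proj_W(v) = U c.
Check: (v - proj_W(v)) · u_1 = 0  (should be 0).
Result: proj_W(v) = (2/3, 4/3, -2/3).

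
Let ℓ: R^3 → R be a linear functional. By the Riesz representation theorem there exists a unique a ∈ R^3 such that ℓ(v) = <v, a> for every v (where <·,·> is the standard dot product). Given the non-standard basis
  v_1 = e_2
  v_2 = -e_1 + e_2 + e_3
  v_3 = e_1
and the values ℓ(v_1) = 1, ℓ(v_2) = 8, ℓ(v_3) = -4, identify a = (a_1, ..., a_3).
a = (-4, 1, 3)

Write a = (a_1, ..., a_3) in the standard basis. For each basis vector v_i, ℓ(v_i) = <v_i, a> is a linear equation in the a_j's. Collect the n equations into a matrix system V a = ℓ, where row i of V is v_i (expressed in the standard basis). Since V is invertible (lower-triangular with 1s on the diagonal, up to permutation), solve by back-substitution:
  V =
[[0, 1, 0],
 [-1, 1, 1],
 [1, 0, 0]]
  V a = (1, 8, -4)
Solving gives a = (-4, 1, 3).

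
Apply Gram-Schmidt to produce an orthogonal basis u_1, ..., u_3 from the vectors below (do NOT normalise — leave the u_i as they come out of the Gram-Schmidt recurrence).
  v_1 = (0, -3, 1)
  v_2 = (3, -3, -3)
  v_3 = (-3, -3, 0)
Orthogonal basis:
  u_1 = (0, -3, 1)
  u_2 = (3, -6/5, -18/5)
  u_3 = (-30/13, -15/26, -45/26)

Apply the Gram-Schmidt recurrence
  u_1 = v_1
  u_i = v_i − Σ_{j<i} ((v_i · u_j) / (u_j · u_j)) · u_j.

Step by step this gives:
  u_1 = (0, -3, 1)
  u_2 = (3, -6/5, -18/5)
  u_3 = (-30/13, -15/26, -45/26)

Orthogonality check:
  u_2 · u_1 = 0 (should be 0)
  u_3 · u_1 = 0 (should be 0)
  u_3 · u_2 = 0 (should be 0)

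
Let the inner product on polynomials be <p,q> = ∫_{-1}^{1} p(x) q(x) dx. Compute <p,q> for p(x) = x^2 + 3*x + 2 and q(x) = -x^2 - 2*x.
<p,q> = -86/15

Expand the product: p(x)·q(x) = -x^4 - 5*x^3 - 8*x^2 - 4*x.
∫_{-1}^{1} of each monomial x^k gives [2/(k+1) if k even, 0 if k odd]. Integrating term-by-term (or equivalently evaluating the antiderivative F(x) = -x^5/5 - 5*x^4/4 - 8*x^3/3 - 2*x^2 at the endpoints):
  F(1) − F(−1) = -367/60 − (-23/60) = -86/15.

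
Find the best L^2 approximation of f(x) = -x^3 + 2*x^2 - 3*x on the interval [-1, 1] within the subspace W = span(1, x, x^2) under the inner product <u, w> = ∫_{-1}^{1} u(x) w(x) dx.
g(x) = 2*x^2 - 18*x/5

The best approximation g ∈ W is the orthogonal projection of f onto W. Writing g = a_0 + a_1 x + a_2 x^2, the coefficients solve the normal equations G · a = b where
  G_{ij} = <φ_i, φ_j> and b_i = <f, φ_i>, with φ_0 = 1, φ_1 = x, φ_2 = x^2.
G =
  [2, 0, 2/3]
  [0, 2/3, 0]
  [2/3, 0, 2/5],
b = (4/3, -12/5, 4/5).
Solving gives a_0 = 0, a_1 = -18/5, a_2 = 2, so
  g(x) = 2*x^2 - 18*x/5.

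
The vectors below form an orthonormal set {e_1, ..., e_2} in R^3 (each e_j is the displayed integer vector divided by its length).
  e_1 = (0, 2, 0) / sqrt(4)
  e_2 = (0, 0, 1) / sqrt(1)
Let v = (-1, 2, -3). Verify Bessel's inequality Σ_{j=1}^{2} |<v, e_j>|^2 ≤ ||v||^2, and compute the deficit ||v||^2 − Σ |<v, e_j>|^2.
Σ |<v, e_j>|^2 = 13; ||v||^2 = 14; deficit = 1

Write each e_j = u_j / sqrt(<u_j, u_j>) where u_j is the displayed integer vector. Then <v, e_j> = <v, u_j> / sqrt(<u_j, u_j>), so |<v, e_j>|^2 = <v, u_j>^2 / <u_j, u_j>.
Coefficients: <v, e_1> = 4/sqrt(4), <v, e_2> = -3/sqrt(1).
Square and sum: Σ |<v, e_j>|^2 = 13.
Compute ||v||^2 = v·v = 14.
Deficit = 14 − 13 = 1 ≥ 0, confirming Bessel's inequality. (The deficit equals ||v − Σ <v,e_j> e_j||^2, the squared distance from v to span{e_j}.)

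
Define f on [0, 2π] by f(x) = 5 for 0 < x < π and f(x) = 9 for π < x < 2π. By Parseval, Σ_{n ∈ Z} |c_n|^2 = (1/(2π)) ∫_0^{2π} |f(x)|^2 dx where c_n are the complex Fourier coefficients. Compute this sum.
Σ |c_n|^2 = 53

Parseval equates the L^2 energy of f (normalised by 1/(2π)) with the ℓ^2 sum of its Fourier coefficients: (1/(2π)) ∫_0^{2π} |f|^2 = Σ |c_n|^2.
Compute the left side: (1/(2π)) [∫_0^π 5^2 dx + ∫_π^{2π} 9^2 dx] = (1/(2π)) · (25π + 81π) = (25 + 81)/2 = 53.
So Σ_{n ∈ Z} |c_n|^2 = 53.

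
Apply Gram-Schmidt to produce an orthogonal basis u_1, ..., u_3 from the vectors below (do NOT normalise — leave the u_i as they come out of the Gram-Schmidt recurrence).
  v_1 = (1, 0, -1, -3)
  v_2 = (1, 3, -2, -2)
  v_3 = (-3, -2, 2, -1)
Orthogonal basis:
  u_1 = (1, 0, -1, -3)
  u_2 = (2/11, 3, -13/11, 5/11)
  u_3 = (-311/117, 25/39, 7/9, -134/117)

Apply the Gram-Schmidt recurrence
  u_1 = v_1
  u_i = v_i − Σ_{j<i} ((v_i · u_j) / (u_j · u_j)) · u_j.

Step by step this gives:
  u_1 = (1, 0, -1, -3)
  u_2 = (2/11, 3, -13/11, 5/11)
  u_3 = (-311/117, 25/39, 7/9, -134/117)

Orthogonality check:
  u_2 · u_1 = 0 (should be 0)
  u_3 · u_1 = 0 (should be 0)
  u_3 · u_2 = 0 (should be 0)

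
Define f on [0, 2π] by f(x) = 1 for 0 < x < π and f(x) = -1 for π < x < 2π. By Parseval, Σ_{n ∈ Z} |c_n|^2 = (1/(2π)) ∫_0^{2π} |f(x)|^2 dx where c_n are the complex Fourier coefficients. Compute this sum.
Σ |c_n|^2 = 1

Parseval equates the L^2 energy of f (normalised by 1/(2π)) with the ℓ^2 sum of its Fourier coefficients: (1/(2π)) ∫_0^{2π} |f|^2 = Σ |c_n|^2.
Compute the left side: (1/(2π)) [∫_0^π 1^2 dx + ∫_π^{2π} (-1)^2 dx] = (1/(2π)) · (1π + 1π) = (1 + 1)/2 = 1.
So Σ_{n ∈ Z} |c_n|^2 = 1.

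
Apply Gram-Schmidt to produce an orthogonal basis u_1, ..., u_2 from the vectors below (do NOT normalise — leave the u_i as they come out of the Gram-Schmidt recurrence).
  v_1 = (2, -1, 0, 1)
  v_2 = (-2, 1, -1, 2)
Orthogonal basis:
  u_1 = (2, -1, 0, 1)
  u_2 = (-1, 1/2, -1, 5/2)

Apply the Gram-Schmidt recurrence
  u_1 = v_1
  u_i = v_i − Σ_{j<i} ((v_i · u_j) / (u_j · u_j)) · u_j.

Step by step this gives:
  u_1 = (2, -1, 0, 1)
  u_2 = (-1, 1/2, -1, 5/2)

Orthogonality check:
  u_2 · u_1 = 0 (should be 0)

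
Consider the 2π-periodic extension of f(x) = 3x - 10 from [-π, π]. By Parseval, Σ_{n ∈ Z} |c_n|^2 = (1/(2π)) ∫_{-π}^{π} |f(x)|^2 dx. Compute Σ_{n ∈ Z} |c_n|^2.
Σ |c_n|^2 = 3π^2 + 100

Expand and integrate term by term over [-π, π]:
  ∫ (3x)^2 dx = 9·(2π^3/3); ∫ 2·3·(-10)·x dx = 0 (odd integrand); ∫ (-10)^2 dx = 100·2π.
So (1/(2π)) ∫_{-π}^{π} (3x - 10)^2 dx = 9π^2/3 + 100 = 3π^2 + 100.
Parseval ⇒ Σ |c_n|^2 = 3π^2 + 100.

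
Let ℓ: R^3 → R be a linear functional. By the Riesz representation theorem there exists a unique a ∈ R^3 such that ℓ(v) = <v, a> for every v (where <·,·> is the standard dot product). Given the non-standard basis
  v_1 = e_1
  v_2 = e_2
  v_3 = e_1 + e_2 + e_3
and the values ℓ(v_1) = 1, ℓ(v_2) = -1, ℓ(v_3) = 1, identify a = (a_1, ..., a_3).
a = (1, -1, 1)

Write a = (a_1, ..., a_3) in the standard basis. For each basis vector v_i, ℓ(v_i) = <v_i, a> is a linear equation in the a_j's. Collect the n equations into a matrix system V a = ℓ, where row i of V is v_i (expressed in the standard basis). Since V is invertible (lower-triangular with 1s on the diagonal, up to permutation), solve by back-substitution:
  V =
[[1, 0, 0],
 [0, 1, 0],
 [1, 1, 1]]
  V a = (1, -1, 1)
Solving gives a = (1, -1, 1).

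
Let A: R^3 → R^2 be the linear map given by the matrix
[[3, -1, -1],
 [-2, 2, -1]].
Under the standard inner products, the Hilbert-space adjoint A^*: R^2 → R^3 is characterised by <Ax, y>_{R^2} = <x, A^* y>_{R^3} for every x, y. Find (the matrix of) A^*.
A^* = A^T =
[[3, -2],
 [-1, 2],
 [-1, -1]]

For real matrices with standard dot products, the defining identity <Ax, y> = <x, A^* y> gives (Ax)^T y = x^T (A^*) y, i.e. x^T A^T y = x^T (A^*) y. Since this holds for all x, y, we must have A^* = A^T. Therefore
A^* =
[[3, -2],
 [-1, 2],
 [-1, -1]].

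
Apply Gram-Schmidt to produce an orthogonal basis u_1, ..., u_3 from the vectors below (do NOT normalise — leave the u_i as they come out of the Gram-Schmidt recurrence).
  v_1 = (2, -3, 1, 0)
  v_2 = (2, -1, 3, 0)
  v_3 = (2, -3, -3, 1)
Orthogonal basis:
  u_1 = (2, -3, 1, 0)
  u_2 = (4/7, 8/7, 16/7, 0)
  u_3 = (4/3, 2/3, -2/3, 1)

Apply the Gram-Schmidt recurrence
  u_1 = v_1
  u_i = v_i − Σ_{j<i} ((v_i · u_j) / (u_j · u_j)) · u_j.

Step by step this gives:
  u_1 = (2, -3, 1, 0)
  u_2 = (4/7, 8/7, 16/7, 0)
  u_3 = (4/3, 2/3, -2/3, 1)

Orthogonality check:
  u_2 · u_1 = 0 (should be 0)
  u_3 · u_1 = 0 (should be 0)
  u_3 · u_2 = 0 (should be 0)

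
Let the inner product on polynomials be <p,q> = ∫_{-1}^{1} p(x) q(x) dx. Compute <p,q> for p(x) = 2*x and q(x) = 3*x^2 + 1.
<p,q> = 0

Expand the product: p(x)·q(x) = 6*x^3 + 2*x.
∫_{-1}^{1} of each monomial x^k gives [2/(k+1) if k even, 0 if k odd]. Integrating term-by-term (or equivalently evaluating the antiderivative F(x) = 3*x^4/2 + x^2 at the endpoints):
  F(1) − F(−1) = 5/2 − (5/2) = 0.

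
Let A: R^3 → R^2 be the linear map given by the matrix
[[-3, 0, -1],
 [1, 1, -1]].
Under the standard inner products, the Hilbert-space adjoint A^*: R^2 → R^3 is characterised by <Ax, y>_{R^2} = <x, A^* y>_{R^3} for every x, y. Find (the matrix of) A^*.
A^* = A^T =
[[-3, 1],
 [0, 1],
 [-1, -1]]

For real matrices with standard dot products, the defining identity <Ax, y> = <x, A^* y> gives (Ax)^T y = x^T (A^*) y, i.e. x^T A^T y = x^T (A^*) y. Since this holds for all x, y, we must have A^* = A^T. Therefore
A^* =
[[-3, 1],
 [0, 1],
 [-1, -1]].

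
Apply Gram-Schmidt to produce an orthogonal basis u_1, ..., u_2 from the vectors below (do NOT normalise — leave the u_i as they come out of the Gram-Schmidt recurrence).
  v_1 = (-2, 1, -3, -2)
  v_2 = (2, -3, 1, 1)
Orthogonal basis:
  u_1 = (-2, 1, -3, -2)
  u_2 = (2/3, -7/3, -1, -1/3)

Apply the Gram-Schmidt recurrence
  u_1 = v_1
  u_i = v_i − Σ_{j<i} ((v_i · u_j) / (u_j · u_j)) · u_j.

Step by step this gives:
  u_1 = (-2, 1, -3, -2)
  u_2 = (2/3, -7/3, -1, -1/3)

Orthogonality check:
  u_2 · u_1 = 0 (should be 0)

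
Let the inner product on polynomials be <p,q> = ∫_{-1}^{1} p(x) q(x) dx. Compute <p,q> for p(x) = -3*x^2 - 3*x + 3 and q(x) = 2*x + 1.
<p,q> = 0

Expand the product: p(x)·q(x) = -6*x^3 - 9*x^2 + 3*x + 3.
∫_{-1}^{1} of each monomial x^k gives [2/(k+1) if k even, 0 if k odd]. Integrating term-by-term (or equivalently evaluating the antiderivative F(x) = -3*x^4/2 - 3*x^3 + 3*x^2/2 + 3*x at the endpoints):
  F(1) − F(−1) = 0 − (0) = 0.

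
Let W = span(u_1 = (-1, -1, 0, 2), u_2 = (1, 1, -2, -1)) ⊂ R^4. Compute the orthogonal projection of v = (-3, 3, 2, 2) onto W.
proj_W(v) = (-12/13, -12/13, 20/13, 14/13)

Set up U = [u_1 | ... | u_2] ∈ R^(4×2). The projector onto W = col(U) is P = U (U^T U)^(-1) U^T.
Compute U^T U =
  [6, -4]
  [-4, 7],
and U^T v = (4, -6).
Solve U^T U · c = U^T v for the coefficients: c = (2/13, -10/13). The projection is proj_W(v) = U c.
Check: (v - proj_W(v)) · u_1 = 0  (should be 0).
Check: (v - proj_W(v)) · u_2 = 0  (should be 0).
Result: proj_W(v) = (-12/13, -12/13, 20/13, 14/13).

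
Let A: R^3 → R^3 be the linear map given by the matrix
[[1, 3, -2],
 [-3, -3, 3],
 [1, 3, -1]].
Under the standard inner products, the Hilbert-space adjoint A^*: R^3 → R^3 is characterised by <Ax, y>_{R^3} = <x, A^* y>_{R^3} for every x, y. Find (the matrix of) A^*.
A^* = A^T =
[[1, -3, 1],
 [3, -3, 3],
 [-2, 3, -1]]

For real matrices with standard dot products, the defining identity <Ax, y> = <x, A^* y> gives (Ax)^T y = x^T (A^*) y, i.e. x^T A^T y = x^T (A^*) y. Since this holds for all x, y, we must have A^* = A^T. Therefore
A^* =
[[1, -3, 1],
 [3, -3, 3],
 [-2, 3, -1]].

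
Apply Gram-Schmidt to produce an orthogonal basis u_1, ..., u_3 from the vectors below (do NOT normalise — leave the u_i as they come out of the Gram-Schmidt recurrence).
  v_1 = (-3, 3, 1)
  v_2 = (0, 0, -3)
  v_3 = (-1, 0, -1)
Orthogonal basis:
  u_1 = (-3, 3, 1)
  u_2 = (-9/19, 9/19, -54/19)
  u_3 = (-1/2, -1/2, 0)

Apply the Gram-Schmidt recurrence
  u_1 = v_1
  u_i = v_i − Σ_{j<i} ((v_i · u_j) / (u_j · u_j)) · u_j.

Step by step this gives:
  u_1 = (-3, 3, 1)
  u_2 = (-9/19, 9/19, -54/19)
  u_3 = (-1/2, -1/2, 0)

Orthogonality check:
  u_2 · u_1 = 0 (should be 0)
  u_3 · u_1 = 0 (should be 0)
  u_3 · u_2 = 0 (should be 0)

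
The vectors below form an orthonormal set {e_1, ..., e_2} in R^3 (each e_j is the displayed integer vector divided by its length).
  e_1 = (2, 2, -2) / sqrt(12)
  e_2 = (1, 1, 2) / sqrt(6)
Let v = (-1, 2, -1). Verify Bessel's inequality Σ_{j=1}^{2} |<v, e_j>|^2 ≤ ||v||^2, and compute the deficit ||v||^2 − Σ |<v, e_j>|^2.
Σ |<v, e_j>|^2 = 3/2; ||v||^2 = 6; deficit = 9/2

Write each e_j = u_j / sqrt(<u_j, u_j>) where u_j is the displayed integer vector. Then <v, e_j> = <v, u_j> / sqrt(<u_j, u_j>), so |<v, e_j>|^2 = <v, u_j>^2 / <u_j, u_j>.
Coefficients: <v, e_1> = 4/sqrt(12), <v, e_2> = -1/sqrt(6).
Square and sum: Σ |<v, e_j>|^2 = 3/2.
Compute ||v||^2 = v·v = 6.
Deficit = 6 − 3/2 = 9/2 ≥ 0, confirming Bessel's inequality. (The deficit equals ||v − Σ <v,e_j> e_j||^2, the squared distance from v to span{e_j}.)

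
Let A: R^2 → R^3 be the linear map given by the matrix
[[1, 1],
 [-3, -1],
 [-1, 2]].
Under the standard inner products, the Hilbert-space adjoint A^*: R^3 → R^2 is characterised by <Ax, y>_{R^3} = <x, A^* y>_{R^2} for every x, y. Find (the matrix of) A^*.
A^* = A^T =
[[1, -3, -1],
 [1, -1, 2]]

For real matrices with standard dot products, the defining identity <Ax, y> = <x, A^* y> gives (Ax)^T y = x^T (A^*) y, i.e. x^T A^T y = x^T (A^*) y. Since this holds for all x, y, we must have A^* = A^T. Therefore
A^* =
[[1, -3, -1],
 [1, -1, 2]].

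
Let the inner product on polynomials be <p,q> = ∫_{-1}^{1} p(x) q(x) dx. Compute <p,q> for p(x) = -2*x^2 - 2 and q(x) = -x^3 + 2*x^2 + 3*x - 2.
<p,q> = 32/5

Expand the product: p(x)·q(x) = 2*x^5 - 4*x^4 - 4*x^3 - 6*x + 4.
∫_{-1}^{1} of each monomial x^k gives [2/(k+1) if k even, 0 if k odd]. Integrating term-by-term (or equivalently evaluating the antiderivative F(x) = x^6/3 - 4*x^5/5 - x^4 - 3*x^2 + 4*x at the endpoints):
  F(1) − F(−1) = -7/15 − (-103/15) = 32/5.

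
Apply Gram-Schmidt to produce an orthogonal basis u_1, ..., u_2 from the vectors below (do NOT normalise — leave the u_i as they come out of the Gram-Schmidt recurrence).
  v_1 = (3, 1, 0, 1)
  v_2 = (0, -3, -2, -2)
Orthogonal basis:
  u_1 = (3, 1, 0, 1)
  u_2 = (15/11, -28/11, -2, -17/11)

Apply the Gram-Schmidt recurrence
  u_1 = v_1
  u_i = v_i − Σ_{j<i} ((v_i · u_j) / (u_j · u_j)) · u_j.

Step by step this gives:
  u_1 = (3, 1, 0, 1)
  u_2 = (15/11, -28/11, -2, -17/11)

Orthogonality check:
  u_2 · u_1 = 0 (should be 0)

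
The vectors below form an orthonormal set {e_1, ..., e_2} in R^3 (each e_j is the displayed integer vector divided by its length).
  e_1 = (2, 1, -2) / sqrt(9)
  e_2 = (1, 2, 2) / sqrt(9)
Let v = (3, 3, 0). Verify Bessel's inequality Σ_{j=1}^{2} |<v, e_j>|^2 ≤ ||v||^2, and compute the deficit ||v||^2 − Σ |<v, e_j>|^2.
Σ |<v, e_j>|^2 = 18; ||v||^2 = 18; deficit = 0

Write each e_j = u_j / sqrt(<u_j, u_j>) where u_j is the displayed integer vector. Then <v, e_j> = <v, u_j> / sqrt(<u_j, u_j>), so |<v, e_j>|^2 = <v, u_j>^2 / <u_j, u_j>.
Coefficients: <v, e_1> = 9/sqrt(9), <v, e_2> = 9/sqrt(9).
Square and sum: Σ |<v, e_j>|^2 = 18.
Compute ||v||^2 = v·v = 18.
Deficit = 18 − 18 = 0 ≥ 0, confirming Bessel's inequality. (The deficit equals ||v − Σ <v,e_j> e_j||^2, the squared distance from v to span{e_j}.)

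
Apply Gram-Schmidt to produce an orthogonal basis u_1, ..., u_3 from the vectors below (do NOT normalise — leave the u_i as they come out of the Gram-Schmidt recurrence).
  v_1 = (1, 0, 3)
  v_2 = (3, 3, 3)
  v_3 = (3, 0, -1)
Orthogonal basis:
  u_1 = (1, 0, 3)
  u_2 = (9/5, 3, -3/5)
  u_3 = (15/7, -10/7, -5/7)

Apply the Gram-Schmidt recurrence
  u_1 = v_1
  u_i = v_i − Σ_{j<i} ((v_i · u_j) / (u_j · u_j)) · u_j.

Step by step this gives:
  u_1 = (1, 0, 3)
  u_2 = (9/5, 3, -3/5)
  u_3 = (15/7, -10/7, -5/7)

Orthogonality check:
  u_2 · u_1 = 0 (should be 0)
  u_3 · u_1 = 0 (should be 0)
  u_3 · u_2 = 0 (should be 0)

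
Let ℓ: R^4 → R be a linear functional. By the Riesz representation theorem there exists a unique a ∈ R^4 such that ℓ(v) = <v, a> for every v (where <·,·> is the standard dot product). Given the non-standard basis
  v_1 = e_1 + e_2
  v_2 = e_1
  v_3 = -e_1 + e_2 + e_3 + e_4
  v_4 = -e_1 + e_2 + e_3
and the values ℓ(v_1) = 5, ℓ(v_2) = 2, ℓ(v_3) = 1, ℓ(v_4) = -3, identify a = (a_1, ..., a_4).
a = (2, 3, -4, 4)

Write a = (a_1, ..., a_4) in the standard basis. For each basis vector v_i, ℓ(v_i) = <v_i, a> is a linear equation in the a_j's. Collect the n equations into a matrix system V a = ℓ, where row i of V is v_i (expressed in the standard basis). Since V is invertible (lower-triangular with 1s on the diagonal, up to permutation), solve by back-substitution:
  V =
[[1, 1, 0, 0],
 [1, 0, 0, 0],
 [-1, 1, 1, 1],
 [-1, 1, 1, 0]]
  V a = (5, 2, 1, -3)
Solving gives a = (2, 3, -4, 4).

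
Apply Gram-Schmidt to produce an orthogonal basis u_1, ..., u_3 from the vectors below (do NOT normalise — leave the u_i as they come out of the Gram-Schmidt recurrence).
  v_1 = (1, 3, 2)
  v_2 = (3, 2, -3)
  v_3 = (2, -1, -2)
Orthogonal basis:
  u_1 = (1, 3, 2)
  u_2 = (39/14, 19/14, -24/7)
  u_3 = (21/23, -189/299, 147/299)

Apply the Gram-Schmidt recurrence
  u_1 = v_1
  u_i = v_i − Σ_{j<i} ((v_i · u_j) / (u_j · u_j)) · u_j.

Step by step this gives:
  u_1 = (1, 3, 2)
  u_2 = (39/14, 19/14, -24/7)
  u_3 = (21/23, -189/299, 147/299)

Orthogonality check:
  u_2 · u_1 = 0 (should be 0)
  u_3 · u_1 = 0 (should be 0)
  u_3 · u_2 = 0 (should be 0)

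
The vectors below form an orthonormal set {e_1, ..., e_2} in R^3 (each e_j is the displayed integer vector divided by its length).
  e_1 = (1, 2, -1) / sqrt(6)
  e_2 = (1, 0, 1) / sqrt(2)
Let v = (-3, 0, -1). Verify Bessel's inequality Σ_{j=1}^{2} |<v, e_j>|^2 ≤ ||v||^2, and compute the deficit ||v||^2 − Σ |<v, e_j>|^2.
Σ |<v, e_j>|^2 = 26/3; ||v||^2 = 10; deficit = 4/3

Write each e_j = u_j / sqrt(<u_j, u_j>) where u_j is the displayed integer vector. Then <v, e_j> = <v, u_j> / sqrt(<u_j, u_j>), so |<v, e_j>|^2 = <v, u_j>^2 / <u_j, u_j>.
Coefficients: <v, e_1> = -2/sqrt(6), <v, e_2> = -4/sqrt(2).
Square and sum: Σ |<v, e_j>|^2 = 26/3.
Compute ||v||^2 = v·v = 10.
Deficit = 10 − 26/3 = 4/3 ≥ 0, confirming Bessel's inequality. (The deficit equals ||v − Σ <v,e_j> e_j||^2, the squared distance from v to span{e_j}.)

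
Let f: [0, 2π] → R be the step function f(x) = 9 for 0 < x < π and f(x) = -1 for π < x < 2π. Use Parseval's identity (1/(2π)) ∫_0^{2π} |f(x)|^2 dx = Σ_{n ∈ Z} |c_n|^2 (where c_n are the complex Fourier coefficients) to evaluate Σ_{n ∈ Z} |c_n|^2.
Σ |c_n|^2 = 41

Parseval equates the L^2 energy of f (normalised by 1/(2π)) with the ℓ^2 sum of its Fourier coefficients: (1/(2π)) ∫_0^{2π} |f|^2 = Σ |c_n|^2.
Compute the left side: (1/(2π)) [∫_0^π 9^2 dx + ∫_π^{2π} (-1)^2 dx] = (1/(2π)) · (81π + 1π) = (81 + 1)/2 = 41.
So Σ_{n ∈ Z} |c_n|^2 = 41.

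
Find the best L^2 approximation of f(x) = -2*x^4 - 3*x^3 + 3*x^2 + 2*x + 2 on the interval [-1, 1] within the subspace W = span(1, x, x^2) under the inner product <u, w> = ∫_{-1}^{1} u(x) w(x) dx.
g(x) = 9*x^2/7 + x/5 + 76/35

The best approximation g ∈ W is the orthogonal projection of f onto W. Writing g = a_0 + a_1 x + a_2 x^2, the coefficients solve the normal equations G · a = b where
  G_{ij} = <φ_i, φ_j> and b_i = <f, φ_i>, with φ_0 = 1, φ_1 = x, φ_2 = x^2.
G =
  [2, 0, 2/3]
  [0, 2/3, 0]
  [2/3, 0, 2/5],
b = (26/5, 2/15, 206/105).
Solving gives a_0 = 76/35, a_1 = 1/5, a_2 = 9/7, so
  g(x) = 9*x^2/7 + x/5 + 76/35.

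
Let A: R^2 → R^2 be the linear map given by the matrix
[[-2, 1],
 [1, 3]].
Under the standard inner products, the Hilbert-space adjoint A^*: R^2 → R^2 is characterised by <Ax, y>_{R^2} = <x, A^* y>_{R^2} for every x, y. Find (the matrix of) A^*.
A^* = A^T =
[[-2, 1],
 [1, 3]]

For real matrices with standard dot products, the defining identity <Ax, y> = <x, A^* y> gives (Ax)^T y = x^T (A^*) y, i.e. x^T A^T y = x^T (A^*) y. Since this holds for all x, y, we must have A^* = A^T. Therefore
A^* =
[[-2, 1],
 [1, 3]].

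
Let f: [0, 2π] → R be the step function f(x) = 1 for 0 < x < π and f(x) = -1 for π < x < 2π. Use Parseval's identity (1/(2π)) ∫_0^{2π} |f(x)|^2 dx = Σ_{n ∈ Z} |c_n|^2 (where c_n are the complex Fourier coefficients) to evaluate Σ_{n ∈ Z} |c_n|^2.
Σ |c_n|^2 = 1

Parseval equates the L^2 energy of f (normalised by 1/(2π)) with the ℓ^2 sum of its Fourier coefficients: (1/(2π)) ∫_0^{2π} |f|^2 = Σ |c_n|^2.
Compute the left side: (1/(2π)) [∫_0^π 1^2 dx + ∫_π^{2π} (-1)^2 dx] = (1/(2π)) · (1π + 1π) = (1 + 1)/2 = 1.
So Σ_{n ∈ Z} |c_n|^2 = 1.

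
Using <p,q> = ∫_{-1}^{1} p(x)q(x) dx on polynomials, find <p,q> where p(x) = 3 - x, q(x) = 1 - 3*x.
<p,q> = 8

Expand the product: p(x)·q(x) = 3*x^2 - 10*x + 3.
∫_{-1}^{1} of each monomial x^k gives [2/(k+1) if k even, 0 if k odd]. Integrating term-by-term (or equivalently evaluating the antiderivative F(x) = x^3 - 5*x^2 + 3*x at the endpoints):
  F(1) − F(−1) = -1 − (-9) = 8.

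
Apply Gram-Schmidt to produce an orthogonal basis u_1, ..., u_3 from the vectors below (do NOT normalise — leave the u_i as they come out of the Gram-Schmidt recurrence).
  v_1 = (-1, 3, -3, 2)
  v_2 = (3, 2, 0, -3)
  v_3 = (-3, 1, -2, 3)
Orthogonal basis:
  u_1 = (-1, 3, -3, 2)
  u_2 = (66/23, 55/23, -9/23, -63/23)
  u_3 = (-201/497, 81/497, 50/497, -21/71)

Apply the Gram-Schmidt recurrence
  u_1 = v_1
  u_i = v_i − Σ_{j<i} ((v_i · u_j) / (u_j · u_j)) · u_j.

Step by step this gives:
  u_1 = (-1, 3, -3, 2)
  u_2 = (66/23, 55/23, -9/23, -63/23)
  u_3 = (-201/497, 81/497, 50/497, -21/71)

Orthogonality check:
  u_2 · u_1 = 0 (should be 0)
  u_3 · u_1 = 0 (should be 0)
  u_3 · u_2 = 0 (should be 0)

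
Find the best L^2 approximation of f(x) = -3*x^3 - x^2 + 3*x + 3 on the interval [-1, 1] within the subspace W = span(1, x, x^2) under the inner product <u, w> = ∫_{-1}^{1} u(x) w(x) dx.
g(x) = -x^2 + 6*x/5 + 3

The best approximation g ∈ W is the orthogonal projection of f onto W. Writing g = a_0 + a_1 x + a_2 x^2, the coefficients solve the normal equations G · a = b where
  G_{ij} = <φ_i, φ_j> and b_i = <f, φ_i>, with φ_0 = 1, φ_1 = x, φ_2 = x^2.
G =
  [2, 0, 2/3]
  [0, 2/3, 0]
  [2/3, 0, 2/5],
b = (16/3, 4/5, 8/5).
Solving gives a_0 = 3, a_1 = 6/5, a_2 = -1, so
  g(x) = -x^2 + 6*x/5 + 3.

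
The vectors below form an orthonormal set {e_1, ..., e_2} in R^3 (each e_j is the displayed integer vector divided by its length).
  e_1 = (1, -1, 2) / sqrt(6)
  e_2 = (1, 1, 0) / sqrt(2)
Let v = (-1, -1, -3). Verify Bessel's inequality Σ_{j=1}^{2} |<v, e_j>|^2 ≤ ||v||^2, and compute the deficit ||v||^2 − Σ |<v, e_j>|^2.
Σ |<v, e_j>|^2 = 8; ||v||^2 = 11; deficit = 3

Write each e_j = u_j / sqrt(<u_j, u_j>) where u_j is the displayed integer vector. Then <v, e_j> = <v, u_j> / sqrt(<u_j, u_j>), so |<v, e_j>|^2 = <v, u_j>^2 / <u_j, u_j>.
Coefficients: <v, e_1> = -6/sqrt(6), <v, e_2> = -2/sqrt(2).
Square and sum: Σ |<v, e_j>|^2 = 8.
Compute ||v||^2 = v·v = 11.
Deficit = 11 − 8 = 3 ≥ 0, confirming Bessel's inequality. (The deficit equals ||v − Σ <v,e_j> e_j||^2, the squared distance from v to span{e_j}.)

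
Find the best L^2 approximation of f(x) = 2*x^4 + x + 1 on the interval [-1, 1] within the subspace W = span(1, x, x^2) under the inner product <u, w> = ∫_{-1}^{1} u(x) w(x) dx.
g(x) = 12*x^2/7 + x + 29/35

The best approximation g ∈ W is the orthogonal projection of f onto W. Writing g = a_0 + a_1 x + a_2 x^2, the coefficients solve the normal equations G · a = b where
  G_{ij} = <φ_i, φ_j> and b_i = <f, φ_i>, with φ_0 = 1, φ_1 = x, φ_2 = x^2.
G =
  [2, 0, 2/3]
  [0, 2/3, 0]
  [2/3, 0, 2/5],
b = (14/5, 2/3, 26/21).
Solving gives a_0 = 29/35, a_1 = 1, a_2 = 12/7, so
  g(x) = 12*x^2/7 + x + 29/35.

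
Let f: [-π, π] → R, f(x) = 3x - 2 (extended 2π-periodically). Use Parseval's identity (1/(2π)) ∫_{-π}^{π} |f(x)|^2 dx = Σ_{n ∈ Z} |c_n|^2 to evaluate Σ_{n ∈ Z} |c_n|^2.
Σ |c_n|^2 = 3π^2 + 4

Expand and integrate term by term over [-π, π]:
  ∫ (3x)^2 dx = 9·(2π^3/3); ∫ 2·3·(-2)·x dx = 0 (odd integrand); ∫ (-2)^2 dx = 4·2π.
So (1/(2π)) ∫_{-π}^{π} (3x - 2)^2 dx = 9π^2/3 + 4 = 3π^2 + 4.
Parseval ⇒ Σ |c_n|^2 = 3π^2 + 4.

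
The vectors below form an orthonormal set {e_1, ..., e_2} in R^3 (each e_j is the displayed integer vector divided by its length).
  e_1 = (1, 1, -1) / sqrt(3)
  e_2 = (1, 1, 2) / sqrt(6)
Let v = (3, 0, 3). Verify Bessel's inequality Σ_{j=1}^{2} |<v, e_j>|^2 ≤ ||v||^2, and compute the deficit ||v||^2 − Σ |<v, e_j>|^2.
Σ |<v, e_j>|^2 = 27/2; ||v||^2 = 18; deficit = 9/2

Write each e_j = u_j / sqrt(<u_j, u_j>) where u_j is the displayed integer vector. Then <v, e_j> = <v, u_j> / sqrt(<u_j, u_j>), so |<v, e_j>|^2 = <v, u_j>^2 / <u_j, u_j>.
Coefficients: <v, e_1> = 0/sqrt(3), <v, e_2> = 9/sqrt(6).
Square and sum: Σ |<v, e_j>|^2 = 27/2.
Compute ||v||^2 = v·v = 18.
Deficit = 18 − 27/2 = 9/2 ≥ 0, confirming Bessel's inequality. (The deficit equals ||v − Σ <v,e_j> e_j||^2, the squared distance from v to span{e_j}.)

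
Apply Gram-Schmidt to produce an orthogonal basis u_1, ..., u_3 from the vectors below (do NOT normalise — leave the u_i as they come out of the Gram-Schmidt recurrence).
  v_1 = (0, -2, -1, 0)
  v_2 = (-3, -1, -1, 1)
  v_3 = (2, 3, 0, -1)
Orthogonal basis:
  u_1 = (0, -2, -1, 0)
  u_2 = (-3, 1/5, -2/5, 1)
  u_3 = (2/17, 37/51, -74/51, -19/51)

Apply the Gram-Schmidt recurrence
  u_1 = v_1
  u_i = v_i − Σ_{j<i} ((v_i · u_j) / (u_j · u_j)) · u_j.

Step by step this gives:
  u_1 = (0, -2, -1, 0)
  u_2 = (-3, 1/5, -2/5, 1)
  u_3 = (2/17, 37/51, -74/51, -19/51)

Orthogonality check:
  u_2 · u_1 = 0 (should be 0)
  u_3 · u_1 = 0 (should be 0)
  u_3 · u_2 = 0 (should be 0)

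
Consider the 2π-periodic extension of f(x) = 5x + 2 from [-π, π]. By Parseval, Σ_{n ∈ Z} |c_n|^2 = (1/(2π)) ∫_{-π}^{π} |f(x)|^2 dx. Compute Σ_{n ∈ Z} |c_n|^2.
Σ |c_n|^2 = 25π^2/3 + 4

Expand and integrate term by term over [-π, π]:
  ∫ (5x)^2 dx = 25·(2π^3/3); ∫ 2·5·(2)·x dx = 0 (odd integrand); ∫ 2^2 dx = 4·2π.
So (1/(2π)) ∫_{-π}^{π} (5x + 2)^2 dx = 25π^2/3 + 4 = 25π^2/3 + 4.
Parseval ⇒ Σ |c_n|^2 = 25π^2/3 + 4.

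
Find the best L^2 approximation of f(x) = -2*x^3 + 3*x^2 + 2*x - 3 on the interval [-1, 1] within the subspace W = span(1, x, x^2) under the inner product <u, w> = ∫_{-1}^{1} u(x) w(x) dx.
g(x) = 3*x^2 + 4*x/5 - 3

The best approximation g ∈ W is the orthogonal projection of f onto W. Writing g = a_0 + a_1 x + a_2 x^2, the coefficients solve the normal equations G · a = b where
  G_{ij} = <φ_i, φ_j> and b_i = <f, φ_i>, with φ_0 = 1, φ_1 = x, φ_2 = x^2.
G =
  [2, 0, 2/3]
  [0, 2/3, 0]
  [2/3, 0, 2/5],
b = (-4, 8/15, -4/5).
Solving gives a_0 = -3, a_1 = 4/5, a_2 = 3, so
  g(x) = 3*x^2 + 4*x/5 - 3.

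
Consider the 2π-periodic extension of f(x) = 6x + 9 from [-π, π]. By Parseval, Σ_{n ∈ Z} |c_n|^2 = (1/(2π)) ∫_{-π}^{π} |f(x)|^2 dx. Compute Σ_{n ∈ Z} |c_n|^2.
Σ |c_n|^2 = 12π^2 + 81

Expand and integrate term by term over [-π, π]:
  ∫ (6x)^2 dx = 36·(2π^3/3); ∫ 2·6·(9)·x dx = 0 (odd integrand); ∫ 9^2 dx = 81·2π.
So (1/(2π)) ∫_{-π}^{π} (6x + 9)^2 dx = 36π^2/3 + 81 = 12π^2 + 81.
Parseval ⇒ Σ |c_n|^2 = 12π^2 + 81.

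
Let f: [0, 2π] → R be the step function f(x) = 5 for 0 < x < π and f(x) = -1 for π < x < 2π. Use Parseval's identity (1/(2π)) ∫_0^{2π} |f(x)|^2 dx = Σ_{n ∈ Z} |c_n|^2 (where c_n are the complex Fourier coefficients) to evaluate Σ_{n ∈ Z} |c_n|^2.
Σ |c_n|^2 = 13

Parseval equates the L^2 energy of f (normalised by 1/(2π)) with the ℓ^2 sum of its Fourier coefficients: (1/(2π)) ∫_0^{2π} |f|^2 = Σ |c_n|^2.
Compute the left side: (1/(2π)) [∫_0^π 5^2 dx + ∫_π^{2π} (-1)^2 dx] = (1/(2π)) · (25π + 1π) = (25 + 1)/2 = 13.
So Σ_{n ∈ Z} |c_n|^2 = 13.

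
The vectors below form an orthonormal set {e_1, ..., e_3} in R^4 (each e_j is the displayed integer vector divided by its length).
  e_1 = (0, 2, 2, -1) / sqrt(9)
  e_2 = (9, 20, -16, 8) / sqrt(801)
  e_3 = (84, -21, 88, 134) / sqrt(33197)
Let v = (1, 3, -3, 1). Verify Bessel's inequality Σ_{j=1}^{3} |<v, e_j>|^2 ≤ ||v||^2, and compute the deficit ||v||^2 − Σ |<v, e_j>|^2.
Σ |<v, e_j>|^2 = 7451/373; ||v||^2 = 20; deficit = 9/373

Write each e_j = u_j / sqrt(<u_j, u_j>) where u_j is the displayed integer vector. Then <v, e_j> = <v, u_j> / sqrt(<u_j, u_j>), so |<v, e_j>|^2 = <v, u_j>^2 / <u_j, u_j>.
Coefficients: <v, e_1> = -1/sqrt(9), <v, e_2> = 125/sqrt(801), <v, e_3> = -109/sqrt(33197).
Square and sum: Σ |<v, e_j>|^2 = 7451/373.
Compute ||v||^2 = v·v = 20.
Deficit = 20 − 7451/373 = 9/373 ≥ 0, confirming Bessel's inequality. (The deficit equals ||v − Σ <v,e_j> e_j||^2, the squared distance from v to span{e_j}.)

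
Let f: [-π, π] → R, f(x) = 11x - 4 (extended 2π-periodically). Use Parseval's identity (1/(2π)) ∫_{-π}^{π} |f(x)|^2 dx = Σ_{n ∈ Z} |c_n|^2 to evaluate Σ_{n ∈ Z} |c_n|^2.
Σ |c_n|^2 = 121π^2/3 + 16

Expand and integrate term by term over [-π, π]:
  ∫ (11x)^2 dx = 121·(2π^3/3); ∫ 2·11·(-4)·x dx = 0 (odd integrand); ∫ (-4)^2 dx = 16·2π.
So (1/(2π)) ∫_{-π}^{π} (11x - 4)^2 dx = 121π^2/3 + 16 = 121π^2/3 + 16.
Parseval ⇒ Σ |c_n|^2 = 121π^2/3 + 16.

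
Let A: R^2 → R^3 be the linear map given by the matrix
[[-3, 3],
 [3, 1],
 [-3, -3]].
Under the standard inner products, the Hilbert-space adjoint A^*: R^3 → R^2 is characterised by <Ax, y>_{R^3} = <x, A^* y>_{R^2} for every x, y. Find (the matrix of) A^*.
A^* = A^T =
[[-3, 3, -3],
 [3, 1, -3]]

For real matrices with standard dot products, the defining identity <Ax, y> = <x, A^* y> gives (Ax)^T y = x^T (A^*) y, i.e. x^T A^T y = x^T (A^*) y. Since this holds for all x, y, we must have A^* = A^T. Therefore
A^* =
[[-3, 3, -3],
 [3, 1, -3]].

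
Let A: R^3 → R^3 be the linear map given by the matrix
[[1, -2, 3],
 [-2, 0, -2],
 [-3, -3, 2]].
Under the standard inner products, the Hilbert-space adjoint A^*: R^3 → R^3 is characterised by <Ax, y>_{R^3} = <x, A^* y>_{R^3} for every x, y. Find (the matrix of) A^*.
A^* = A^T =
[[1, -2, -3],
 [-2, 0, -3],
 [3, -2, 2]]

For real matrices with standard dot products, the defining identity <Ax, y> = <x, A^* y> gives (Ax)^T y = x^T (A^*) y, i.e. x^T A^T y = x^T (A^*) y. Since this holds for all x, y, we must have A^* = A^T. Therefore
A^* =
[[1, -2, -3],
 [-2, 0, -3],
 [3, -2, 2]].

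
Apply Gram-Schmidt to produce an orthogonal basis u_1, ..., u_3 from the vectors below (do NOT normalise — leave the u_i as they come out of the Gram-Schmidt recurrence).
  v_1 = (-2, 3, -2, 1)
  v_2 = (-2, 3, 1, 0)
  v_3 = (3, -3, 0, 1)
Orthogonal basis:
  u_1 = (-2, 3, -2, 1)
  u_2 = (-7/9, 7/6, 20/9, -11/18)
  u_3 = (99/131, 48/131, 54/131, 162/131)

Apply the Gram-Schmidt recurrence
  u_1 = v_1
  u_i = v_i − Σ_{j<i} ((v_i · u_j) / (u_j · u_j)) · u_j.

Step by step this gives:
  u_1 = (-2, 3, -2, 1)
  u_2 = (-7/9, 7/6, 20/9, -11/18)
  u_3 = (99/131, 48/131, 54/131, 162/131)

Orthogonality check:
  u_2 · u_1 = 0 (should be 0)
  u_3 · u_1 = 0 (should be 0)
  u_3 · u_2 = 0 (should be 0)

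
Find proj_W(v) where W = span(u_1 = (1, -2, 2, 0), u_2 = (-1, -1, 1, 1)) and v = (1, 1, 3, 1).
proj_W(v) = (11/27, -31/27, 31/27, 1/9)

Set up U = [u_1 | ... | u_2] ∈ R^(4×2). The projector onto W = col(U) is P = U (U^T U)^(-1) U^T.
Compute U^T U =
  [9, 3]
  [3, 4],
and U^T v = (5, 2).
Solve U^T U · c = U^T v for the coefficients: c = (14/27, 1/9). The projection is proj_W(v) = U c.
Check: (v - proj_W(v)) · u_1 = 0  (should be 0).
Check: (v - proj_W(v)) · u_2 = 0  (should be 0).
Result: proj_W(v) = (11/27, -31/27, 31/27, 1/9).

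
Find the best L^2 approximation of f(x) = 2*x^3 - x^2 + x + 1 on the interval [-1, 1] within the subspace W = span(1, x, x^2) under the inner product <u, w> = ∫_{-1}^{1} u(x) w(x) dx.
g(x) = -x^2 + 11*x/5 + 1

The best approximation g ∈ W is the orthogonal projection of f onto W. Writing g = a_0 + a_1 x + a_2 x^2, the coefficients solve the normal equations G · a = b where
  G_{ij} = <φ_i, φ_j> and b_i = <f, φ_i>, with φ_0 = 1, φ_1 = x, φ_2 = x^2.
G =
  [2, 0, 2/3]
  [0, 2/3, 0]
  [2/3, 0, 2/5],
b = (4/3, 22/15, 4/15).
Solving gives a_0 = 1, a_1 = 11/5, a_2 = -1, so
  g(x) = -x^2 + 11*x/5 + 1.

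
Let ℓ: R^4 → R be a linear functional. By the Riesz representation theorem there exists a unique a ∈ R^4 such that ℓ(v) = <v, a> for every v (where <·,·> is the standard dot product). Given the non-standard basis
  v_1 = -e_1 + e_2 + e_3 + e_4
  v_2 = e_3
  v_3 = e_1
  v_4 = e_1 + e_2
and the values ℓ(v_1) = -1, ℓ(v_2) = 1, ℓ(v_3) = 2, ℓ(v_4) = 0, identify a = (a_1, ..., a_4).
a = (2, -2, 1, 2)

Write a = (a_1, ..., a_4) in the standard basis. For each basis vector v_i, ℓ(v_i) = <v_i, a> is a linear equation in the a_j's. Collect the n equations into a matrix system V a = ℓ, where row i of V is v_i (expressed in the standard basis). Since V is invertible (lower-triangular with 1s on the diagonal, up to permutation), solve by back-substitution:
  V =
[[-1, 1, 1, 1],
 [0, 0, 1, 0],
 [1, 0, 0, 0],
 [1, 1, 0, 0]]
  V a = (-1, 1, 2, 0)
Solving gives a = (2, -2, 1, 2).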